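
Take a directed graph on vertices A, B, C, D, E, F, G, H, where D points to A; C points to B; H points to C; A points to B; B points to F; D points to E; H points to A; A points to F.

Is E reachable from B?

No

Explore from B.
Distance 1: reach F.
The search from B is exhausted; no directed path reaches E.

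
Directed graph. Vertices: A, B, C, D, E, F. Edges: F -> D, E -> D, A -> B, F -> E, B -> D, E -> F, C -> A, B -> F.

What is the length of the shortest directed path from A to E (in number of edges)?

3

Distance 0: A.
Distance 1: B.
Distance 2: D, F.
Distance 3: E — contains E.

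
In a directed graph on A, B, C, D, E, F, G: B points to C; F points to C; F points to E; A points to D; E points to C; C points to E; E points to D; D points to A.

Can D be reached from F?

Explore from F.
Distance 1: reach C, E.
Distance 2: reach D.
Found D.

Yes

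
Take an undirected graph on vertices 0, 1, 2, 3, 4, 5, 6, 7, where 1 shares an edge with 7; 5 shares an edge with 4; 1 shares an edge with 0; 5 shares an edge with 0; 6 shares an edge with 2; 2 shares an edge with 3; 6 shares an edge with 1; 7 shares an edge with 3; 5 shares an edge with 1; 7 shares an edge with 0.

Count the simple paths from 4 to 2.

7

4–5–0–1–6–2
4–5–0–1–7–3–2
4–5–0–7–1–6–2
4–5–0–7–3–2
4–5–1–0–7–3–2
4–5–1–6–2
4–5–1–7–3–2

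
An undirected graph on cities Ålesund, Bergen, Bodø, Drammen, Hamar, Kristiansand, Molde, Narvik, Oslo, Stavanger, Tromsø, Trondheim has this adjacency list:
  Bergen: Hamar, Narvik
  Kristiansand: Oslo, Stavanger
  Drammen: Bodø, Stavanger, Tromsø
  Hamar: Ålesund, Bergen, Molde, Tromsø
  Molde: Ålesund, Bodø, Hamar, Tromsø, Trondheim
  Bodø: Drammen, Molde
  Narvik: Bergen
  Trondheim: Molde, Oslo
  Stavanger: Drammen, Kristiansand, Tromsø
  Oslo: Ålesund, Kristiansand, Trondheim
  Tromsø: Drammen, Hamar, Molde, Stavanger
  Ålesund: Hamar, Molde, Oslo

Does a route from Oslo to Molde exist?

Explore from Oslo.
Distance 1: reach Ålesund, Kristiansand, Trondheim.
Distance 2: reach Hamar, Molde, Stavanger.
Found Molde.

Yes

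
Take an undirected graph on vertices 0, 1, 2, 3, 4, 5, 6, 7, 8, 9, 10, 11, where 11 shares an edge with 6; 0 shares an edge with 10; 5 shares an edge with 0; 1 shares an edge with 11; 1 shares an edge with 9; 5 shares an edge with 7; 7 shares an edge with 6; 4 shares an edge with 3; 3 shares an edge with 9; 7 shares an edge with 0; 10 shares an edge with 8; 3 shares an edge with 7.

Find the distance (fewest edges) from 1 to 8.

6

Distance 0: 1.
Distance 1: 9, 11.
Distance 2: 3, 6.
Distance 3: 4, 7.
Distance 4: 0, 5.
Distance 5: 10.
Distance 6: 8 — contains 8.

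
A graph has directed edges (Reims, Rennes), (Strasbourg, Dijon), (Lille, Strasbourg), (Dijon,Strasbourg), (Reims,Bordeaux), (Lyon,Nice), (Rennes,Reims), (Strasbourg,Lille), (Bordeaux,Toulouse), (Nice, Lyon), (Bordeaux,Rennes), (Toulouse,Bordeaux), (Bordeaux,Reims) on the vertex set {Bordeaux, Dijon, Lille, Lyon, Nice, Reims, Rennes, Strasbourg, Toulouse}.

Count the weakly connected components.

3

From Bordeaux: component {Bordeaux, Reims, Rennes, Toulouse}.
From Dijon: component {Dijon, Lille, Strasbourg}.
From Lyon: component {Lyon, Nice}.
That's 3 components.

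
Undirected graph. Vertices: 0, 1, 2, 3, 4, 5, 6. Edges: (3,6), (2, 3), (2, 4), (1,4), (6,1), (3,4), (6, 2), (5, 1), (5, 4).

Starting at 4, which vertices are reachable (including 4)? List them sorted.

Start at 4.
Its neighbours: 1, 2, 3, 5.
Then their neighbours: 6.
Nothing further is reachable.

1, 2, 3, 4, 5, 6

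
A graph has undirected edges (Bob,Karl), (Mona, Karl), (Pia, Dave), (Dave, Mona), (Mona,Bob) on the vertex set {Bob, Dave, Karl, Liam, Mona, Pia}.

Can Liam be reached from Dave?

No

Explore from Dave.
Distance 1: reach Mona, Pia.
Distance 2: reach Bob, Karl.
The search is exhausted without reaching Liam; it lies in a different component.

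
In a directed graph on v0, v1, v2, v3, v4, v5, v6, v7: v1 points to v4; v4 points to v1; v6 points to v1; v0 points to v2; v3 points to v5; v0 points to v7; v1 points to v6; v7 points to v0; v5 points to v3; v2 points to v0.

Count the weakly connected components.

3

From v0: component {v0, v2, v7}.
From v1: component {v1, v4, v6}.
From v3: component {v3, v5}.
That's 3 components.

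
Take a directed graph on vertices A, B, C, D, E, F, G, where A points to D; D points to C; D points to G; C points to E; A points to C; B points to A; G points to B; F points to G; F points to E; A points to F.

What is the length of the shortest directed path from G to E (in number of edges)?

4

Distance 0: G.
Distance 1: B.
Distance 2: A.
Distance 3: C, D, F.
Distance 4: E — contains E.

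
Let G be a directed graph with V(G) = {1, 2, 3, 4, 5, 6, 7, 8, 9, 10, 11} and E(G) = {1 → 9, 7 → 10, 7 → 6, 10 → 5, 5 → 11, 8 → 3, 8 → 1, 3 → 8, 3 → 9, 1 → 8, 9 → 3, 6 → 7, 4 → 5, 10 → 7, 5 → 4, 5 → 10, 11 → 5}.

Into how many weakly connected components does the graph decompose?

From 1: component {1, 3, 8, 9}.
From 2: component {2}.
From 4: component {4, 5, 6, 7, 10, 11}.
That's 3 components.

3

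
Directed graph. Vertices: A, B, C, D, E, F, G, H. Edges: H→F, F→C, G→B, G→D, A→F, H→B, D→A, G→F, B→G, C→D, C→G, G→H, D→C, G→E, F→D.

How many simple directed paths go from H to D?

H→B→G→D
H→B→G→F→C→D
H→B→G→F→D
H→F→C→D
H→F→C→G→D
H→F→D

6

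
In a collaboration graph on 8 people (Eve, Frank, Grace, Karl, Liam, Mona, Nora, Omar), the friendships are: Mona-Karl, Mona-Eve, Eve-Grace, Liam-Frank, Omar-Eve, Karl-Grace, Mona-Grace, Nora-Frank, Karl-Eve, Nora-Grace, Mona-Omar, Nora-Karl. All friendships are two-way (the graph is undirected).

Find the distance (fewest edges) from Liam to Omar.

Distance 0: Liam.
Distance 1: Frank.
Distance 2: Nora.
Distance 3: Grace, Karl.
Distance 4: Eve, Mona.
Distance 5: Omar — contains Omar.

5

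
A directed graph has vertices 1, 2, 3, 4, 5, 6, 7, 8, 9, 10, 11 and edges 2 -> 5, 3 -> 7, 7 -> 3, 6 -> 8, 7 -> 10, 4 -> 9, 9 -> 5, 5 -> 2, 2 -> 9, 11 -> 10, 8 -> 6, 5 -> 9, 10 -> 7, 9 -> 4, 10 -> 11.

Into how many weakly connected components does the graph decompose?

4

From 1: component {1}.
From 2: component {2, 4, 5, 9}.
From 3: component {3, 7, 10, 11}.
From 6: component {6, 8}.
That's 4 components.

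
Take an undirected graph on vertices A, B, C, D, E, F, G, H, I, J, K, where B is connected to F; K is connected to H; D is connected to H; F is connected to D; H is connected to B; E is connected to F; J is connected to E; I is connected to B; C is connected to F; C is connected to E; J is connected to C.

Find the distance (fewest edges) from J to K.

Distance 0: J.
Distance 1: C, E.
Distance 2: F.
Distance 3: B, D.
Distance 4: H, I.
Distance 5: K — contains K.

5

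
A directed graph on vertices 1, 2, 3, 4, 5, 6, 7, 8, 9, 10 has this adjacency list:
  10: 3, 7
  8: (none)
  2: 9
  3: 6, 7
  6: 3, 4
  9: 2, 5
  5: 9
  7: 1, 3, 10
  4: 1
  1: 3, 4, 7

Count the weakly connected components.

3

From 1: component {1, 3, 4, 6, 7, 10}.
From 2: component {2, 5, 9}.
From 8: component {8}.
That's 3 components.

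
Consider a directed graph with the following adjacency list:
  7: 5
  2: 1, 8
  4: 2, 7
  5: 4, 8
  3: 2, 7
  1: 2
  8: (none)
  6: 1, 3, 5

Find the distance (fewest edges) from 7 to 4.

Distance 0: 7.
Distance 1: 5.
Distance 2: 4, 8 — contains 4.

2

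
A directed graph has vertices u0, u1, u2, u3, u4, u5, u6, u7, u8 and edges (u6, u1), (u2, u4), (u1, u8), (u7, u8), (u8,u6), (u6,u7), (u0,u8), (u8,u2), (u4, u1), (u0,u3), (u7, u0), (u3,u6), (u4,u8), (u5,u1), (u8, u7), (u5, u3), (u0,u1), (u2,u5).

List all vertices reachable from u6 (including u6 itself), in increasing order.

Start at u6.
Its neighbours: u1, u7.
Then their neighbours: u0, u8.
Then next layer: u2, u3.
Then next layer: u4, u5.
Every vertex is now reached.

u0, u1, u2, u3, u4, u5, u6, u7, u8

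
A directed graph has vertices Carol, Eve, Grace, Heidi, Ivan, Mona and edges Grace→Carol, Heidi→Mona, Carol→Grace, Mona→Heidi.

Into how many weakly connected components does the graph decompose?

4

From Carol: component {Carol, Grace}.
From Eve: component {Eve}.
From Heidi: component {Heidi, Mona}.
From Ivan: component {Ivan}.
That's 4 components.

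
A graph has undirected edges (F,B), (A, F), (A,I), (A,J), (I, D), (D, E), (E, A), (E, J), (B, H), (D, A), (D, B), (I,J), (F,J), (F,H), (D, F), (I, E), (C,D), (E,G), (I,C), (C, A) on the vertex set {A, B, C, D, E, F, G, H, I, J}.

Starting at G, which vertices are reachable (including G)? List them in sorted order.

Start at G.
Its neighbours: E.
Then their neighbours: A, D, I, J.
Then next layer: B, C, F.
Then next layer: H.
Every vertex is now reached.

A, B, C, D, E, F, G, H, I, J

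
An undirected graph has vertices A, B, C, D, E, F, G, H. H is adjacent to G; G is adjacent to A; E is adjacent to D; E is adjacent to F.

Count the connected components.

4

From A: component {A, G, H}.
From B: component {B}.
From C: component {C}.
From D: component {D, E, F}.
That's 4 components.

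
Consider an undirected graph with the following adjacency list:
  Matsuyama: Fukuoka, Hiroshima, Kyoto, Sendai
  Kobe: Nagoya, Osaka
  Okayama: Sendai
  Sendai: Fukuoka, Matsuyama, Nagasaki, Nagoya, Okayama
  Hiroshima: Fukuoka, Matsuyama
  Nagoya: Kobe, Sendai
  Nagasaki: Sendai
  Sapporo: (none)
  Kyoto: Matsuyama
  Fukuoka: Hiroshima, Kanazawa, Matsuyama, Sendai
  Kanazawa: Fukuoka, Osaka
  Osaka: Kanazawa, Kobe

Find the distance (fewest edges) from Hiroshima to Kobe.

Distance 0: Hiroshima.
Distance 1: Fukuoka, Matsuyama.
Distance 2: Kanazawa, Kyoto, Sendai.
Distance 3: Nagasaki, Nagoya, Okayama, Osaka.
Distance 4: Kobe — contains Kobe.

4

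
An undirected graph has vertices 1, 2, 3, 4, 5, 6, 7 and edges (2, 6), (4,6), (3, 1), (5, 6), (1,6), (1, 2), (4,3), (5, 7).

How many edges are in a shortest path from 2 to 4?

Distance 0: 2.
Distance 1: 1, 6.
Distance 2: 3, 4, 5 — contains 4.

2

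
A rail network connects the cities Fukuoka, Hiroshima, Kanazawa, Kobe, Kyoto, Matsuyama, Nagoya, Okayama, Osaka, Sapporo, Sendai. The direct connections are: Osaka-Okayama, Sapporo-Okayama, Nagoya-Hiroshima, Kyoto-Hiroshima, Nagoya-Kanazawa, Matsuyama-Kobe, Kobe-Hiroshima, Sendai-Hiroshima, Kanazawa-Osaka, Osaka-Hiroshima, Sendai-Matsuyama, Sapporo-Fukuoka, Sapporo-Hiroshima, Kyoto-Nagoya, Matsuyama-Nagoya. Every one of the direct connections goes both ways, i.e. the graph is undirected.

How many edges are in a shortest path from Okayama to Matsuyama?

Distance 0: Okayama.
Distance 1: Osaka, Sapporo.
Distance 2: Fukuoka, Hiroshima, Kanazawa.
Distance 3: Kobe, Kyoto, Nagoya, Sendai.
Distance 4: Matsuyama — contains Matsuyama.

4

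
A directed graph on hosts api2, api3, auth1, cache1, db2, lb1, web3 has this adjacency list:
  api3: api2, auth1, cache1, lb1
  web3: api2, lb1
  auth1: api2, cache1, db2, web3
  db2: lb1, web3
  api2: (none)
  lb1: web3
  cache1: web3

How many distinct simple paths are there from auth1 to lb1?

auth1→cache1→web3→lb1
auth1→db2→lb1
auth1→db2→web3→lb1
auth1→web3→lb1

4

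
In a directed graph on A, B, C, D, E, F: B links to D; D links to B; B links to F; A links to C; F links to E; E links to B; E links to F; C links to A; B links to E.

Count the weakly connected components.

From A: component {A, C}.
From B: component {B, D, E, F}.
That's 2 components.

2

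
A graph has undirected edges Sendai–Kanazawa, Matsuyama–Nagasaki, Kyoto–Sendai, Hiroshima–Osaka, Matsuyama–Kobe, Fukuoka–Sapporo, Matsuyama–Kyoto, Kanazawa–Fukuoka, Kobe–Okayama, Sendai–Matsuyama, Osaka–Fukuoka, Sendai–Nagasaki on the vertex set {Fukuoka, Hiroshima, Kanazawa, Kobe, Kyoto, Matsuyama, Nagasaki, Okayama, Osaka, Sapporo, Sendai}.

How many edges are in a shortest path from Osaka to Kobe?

Distance 0: Osaka.
Distance 1: Fukuoka, Hiroshima.
Distance 2: Kanazawa, Sapporo.
Distance 3: Sendai.
Distance 4: Kyoto, Matsuyama, Nagasaki.
Distance 5: Kobe — contains Kobe.

5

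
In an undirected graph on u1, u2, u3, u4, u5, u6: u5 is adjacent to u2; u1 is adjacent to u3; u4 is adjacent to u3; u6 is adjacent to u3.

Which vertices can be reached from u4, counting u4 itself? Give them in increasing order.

Start at u4.
Its neighbours: u3.
Then their neighbours: u1, u6.
Nothing further is reachable.

u1, u3, u4, u6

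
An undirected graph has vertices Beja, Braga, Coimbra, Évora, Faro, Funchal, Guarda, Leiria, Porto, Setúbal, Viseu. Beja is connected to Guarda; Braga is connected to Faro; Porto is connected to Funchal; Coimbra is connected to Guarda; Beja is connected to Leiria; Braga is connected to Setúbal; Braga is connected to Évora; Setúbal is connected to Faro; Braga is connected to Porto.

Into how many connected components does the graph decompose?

From Beja: component {Beja, Coimbra, Guarda, Leiria}.
From Braga: component {Braga, Évora, Faro, Funchal, Porto, Setúbal}.
From Viseu: component {Viseu}.
That's 3 components.

3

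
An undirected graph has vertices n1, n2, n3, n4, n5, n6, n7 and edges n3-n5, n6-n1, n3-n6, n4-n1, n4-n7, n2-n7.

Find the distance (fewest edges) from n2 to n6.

4

Distance 0: n2.
Distance 1: n7.
Distance 2: n4.
Distance 3: n1.
Distance 4: n6 — contains n6.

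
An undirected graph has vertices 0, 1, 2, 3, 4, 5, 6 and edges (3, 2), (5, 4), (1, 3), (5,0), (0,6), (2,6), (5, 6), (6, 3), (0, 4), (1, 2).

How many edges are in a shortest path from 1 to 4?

4

Distance 0: 1.
Distance 1: 2, 3.
Distance 2: 6.
Distance 3: 0, 5.
Distance 4: 4 — contains 4.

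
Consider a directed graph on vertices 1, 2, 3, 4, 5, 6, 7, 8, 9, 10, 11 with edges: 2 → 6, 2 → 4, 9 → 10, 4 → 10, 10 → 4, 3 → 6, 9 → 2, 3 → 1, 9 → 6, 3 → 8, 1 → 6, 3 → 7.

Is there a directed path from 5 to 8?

5 has no outgoing edges, so nothing is reachable from it.

No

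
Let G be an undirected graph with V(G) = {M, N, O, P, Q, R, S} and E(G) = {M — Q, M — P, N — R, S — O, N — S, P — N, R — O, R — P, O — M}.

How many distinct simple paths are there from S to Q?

S–N–P–M–Q
S–N–P–R–O–M–Q
S–N–R–O–M–Q
S–N–R–P–M–Q
S–O–M–Q
S–O–R–N–P–M–Q
S–O–R–P–M–Q

7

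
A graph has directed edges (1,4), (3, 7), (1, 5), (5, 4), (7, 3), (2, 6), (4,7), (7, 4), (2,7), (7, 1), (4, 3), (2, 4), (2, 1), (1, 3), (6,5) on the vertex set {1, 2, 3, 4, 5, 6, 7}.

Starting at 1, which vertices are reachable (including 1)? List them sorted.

1, 3, 4, 5, 7

Start at 1.
Its neighbours: 3, 4, 5.
Then their neighbours: 7.
Nothing further is reachable.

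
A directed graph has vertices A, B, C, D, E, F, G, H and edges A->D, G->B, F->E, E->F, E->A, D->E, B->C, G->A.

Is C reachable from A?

No

Explore from A.
Distance 1: reach D.
Distance 2: reach E.
Distance 3: reach F.
The search from A is exhausted; no directed path reaches C.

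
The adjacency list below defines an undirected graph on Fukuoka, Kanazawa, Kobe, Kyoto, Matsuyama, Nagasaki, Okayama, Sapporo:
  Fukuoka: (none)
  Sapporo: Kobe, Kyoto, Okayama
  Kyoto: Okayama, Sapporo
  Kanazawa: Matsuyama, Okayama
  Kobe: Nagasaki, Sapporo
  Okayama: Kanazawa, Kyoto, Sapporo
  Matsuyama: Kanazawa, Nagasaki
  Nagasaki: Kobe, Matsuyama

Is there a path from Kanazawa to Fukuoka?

No

Explore from Kanazawa.
Distance 1: reach Matsuyama, Okayama.
Distance 2: reach Kyoto, Nagasaki, Sapporo.
Distance 3: reach Kobe.
The search is exhausted without reaching Fukuoka; it lies in a different component.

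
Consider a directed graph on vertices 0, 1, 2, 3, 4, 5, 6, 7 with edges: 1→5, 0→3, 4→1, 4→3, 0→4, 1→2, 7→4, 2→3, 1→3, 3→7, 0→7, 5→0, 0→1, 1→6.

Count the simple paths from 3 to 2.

3→7→4→1→2

1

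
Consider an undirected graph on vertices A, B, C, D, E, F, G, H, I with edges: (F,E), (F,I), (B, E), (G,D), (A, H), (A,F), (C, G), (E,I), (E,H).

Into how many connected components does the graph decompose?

2

From A: component {A, B, E, F, H, I}.
From C: component {C, D, G}.
That's 2 components.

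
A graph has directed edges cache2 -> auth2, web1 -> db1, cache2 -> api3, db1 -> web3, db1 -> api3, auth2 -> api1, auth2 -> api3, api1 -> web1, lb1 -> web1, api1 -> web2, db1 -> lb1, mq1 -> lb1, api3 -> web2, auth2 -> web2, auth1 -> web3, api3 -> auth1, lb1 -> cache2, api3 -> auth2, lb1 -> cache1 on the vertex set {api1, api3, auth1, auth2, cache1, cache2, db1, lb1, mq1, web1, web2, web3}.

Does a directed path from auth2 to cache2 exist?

Explore from auth2.
Distance 1: reach api1, api3, web2.
Distance 2: reach auth1, web1.
Distance 3: reach db1, web3.
Distance 4: reach lb1.
Distance 5: reach cache1, cache2.
Found cache2.

Yes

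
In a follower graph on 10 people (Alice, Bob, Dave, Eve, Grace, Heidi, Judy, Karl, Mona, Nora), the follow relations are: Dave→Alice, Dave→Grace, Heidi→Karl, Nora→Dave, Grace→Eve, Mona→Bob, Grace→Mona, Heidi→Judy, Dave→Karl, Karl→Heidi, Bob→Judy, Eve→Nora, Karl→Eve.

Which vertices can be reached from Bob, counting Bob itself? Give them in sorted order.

Start at Bob.
Its neighbours: Judy.
Nothing further is reachable.

Bob, Judy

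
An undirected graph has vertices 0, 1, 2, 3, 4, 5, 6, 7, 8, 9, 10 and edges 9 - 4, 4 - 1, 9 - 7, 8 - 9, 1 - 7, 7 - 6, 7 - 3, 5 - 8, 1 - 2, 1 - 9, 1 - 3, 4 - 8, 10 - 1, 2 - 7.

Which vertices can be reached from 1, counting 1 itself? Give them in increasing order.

1, 2, 3, 4, 5, 6, 7, 8, 9, 10

Start at 1.
Its neighbours: 2, 3, 4, 7, 9, 10.
Then their neighbours: 6, 8.
Then next layer: 5.
Nothing further is reachable.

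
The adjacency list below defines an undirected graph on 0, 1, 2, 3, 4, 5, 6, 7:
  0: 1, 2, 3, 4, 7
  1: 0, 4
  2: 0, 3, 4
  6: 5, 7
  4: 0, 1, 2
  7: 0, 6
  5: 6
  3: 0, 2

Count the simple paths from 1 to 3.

1–0–2–3
1–0–3
1–0–4–2–3
1–4–0–2–3
1–4–0–3
1–4–2–0–3
1–4–2–3

7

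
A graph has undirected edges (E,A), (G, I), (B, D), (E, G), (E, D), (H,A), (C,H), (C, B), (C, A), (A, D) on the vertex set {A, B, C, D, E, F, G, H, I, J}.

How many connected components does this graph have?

From A: component {A, B, C, D, E, G, H, I}.
From F: component {F}.
From J: component {J}.
That's 3 components.

3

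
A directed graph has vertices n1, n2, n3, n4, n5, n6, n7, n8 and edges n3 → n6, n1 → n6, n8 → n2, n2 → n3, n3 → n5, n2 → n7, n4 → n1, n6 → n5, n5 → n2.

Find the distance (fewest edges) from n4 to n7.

Distance 0: n4.
Distance 1: n1.
Distance 2: n6.
Distance 3: n5.
Distance 4: n2.
Distance 5: n3, n7 — contains n7.

5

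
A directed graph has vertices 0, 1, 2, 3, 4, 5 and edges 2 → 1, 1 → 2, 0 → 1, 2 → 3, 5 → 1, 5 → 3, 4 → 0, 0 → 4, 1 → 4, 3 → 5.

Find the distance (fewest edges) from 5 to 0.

3

Distance 0: 5.
Distance 1: 1, 3.
Distance 2: 2, 4.
Distance 3: 0 — contains 0.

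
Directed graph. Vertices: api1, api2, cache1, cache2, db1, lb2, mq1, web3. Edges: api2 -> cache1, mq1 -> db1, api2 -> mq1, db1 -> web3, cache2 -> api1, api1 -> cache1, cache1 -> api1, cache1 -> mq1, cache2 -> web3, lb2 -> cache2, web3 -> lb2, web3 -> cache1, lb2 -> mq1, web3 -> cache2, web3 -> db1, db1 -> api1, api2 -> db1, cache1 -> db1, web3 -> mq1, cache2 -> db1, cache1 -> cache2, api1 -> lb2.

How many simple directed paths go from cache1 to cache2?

cache1→api1→lb2→cache2
cache1→api1→lb2→mq1→db1→web3→cache2
cache1→cache2
cache1→db1→api1→lb2→cache2
cache1→db1→web3→cache2
cache1→db1→web3→lb2→cache2
cache1→mq1→db1→api1→lb2→cache2
cache1→mq1→db1→web3→cache2
cache1→mq1→db1→web3→lb2→cache2

9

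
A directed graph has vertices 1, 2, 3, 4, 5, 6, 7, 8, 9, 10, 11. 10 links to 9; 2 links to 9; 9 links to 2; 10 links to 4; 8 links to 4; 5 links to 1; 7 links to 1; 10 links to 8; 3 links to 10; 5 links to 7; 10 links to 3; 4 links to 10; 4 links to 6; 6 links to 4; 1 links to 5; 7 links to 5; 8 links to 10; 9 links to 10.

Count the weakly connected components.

3

From 1: component {1, 5, 7}.
From 2: component {2, 3, 4, 6, 8, 9, 10}.
From 11: component {11}.
That's 3 components.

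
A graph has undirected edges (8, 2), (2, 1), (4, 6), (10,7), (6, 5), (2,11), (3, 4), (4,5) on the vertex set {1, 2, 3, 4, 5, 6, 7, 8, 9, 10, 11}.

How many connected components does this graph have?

4

From 1: component {1, 2, 8, 11}.
From 3: component {3, 4, 5, 6}.
From 7: component {7, 10}.
From 9: component {9}.
That's 4 components.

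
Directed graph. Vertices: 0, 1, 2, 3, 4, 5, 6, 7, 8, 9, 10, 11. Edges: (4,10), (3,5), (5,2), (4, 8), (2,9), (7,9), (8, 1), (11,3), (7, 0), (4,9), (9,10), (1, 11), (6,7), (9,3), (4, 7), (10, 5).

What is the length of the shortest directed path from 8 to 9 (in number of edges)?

6

Distance 0: 8.
Distance 1: 1.
Distance 2: 11.
Distance 3: 3.
Distance 4: 5.
Distance 5: 2.
Distance 6: 9 — contains 9.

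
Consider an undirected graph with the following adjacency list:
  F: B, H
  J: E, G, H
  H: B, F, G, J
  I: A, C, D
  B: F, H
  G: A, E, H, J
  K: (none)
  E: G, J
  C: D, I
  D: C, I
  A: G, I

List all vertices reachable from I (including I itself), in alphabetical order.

Start at I.
Its neighbours: A, C, D.
Then their neighbours: G.
Then next layer: E, H, J.
Then next layer: B, F.
Nothing further is reachable.

A, B, C, D, E, F, G, H, I, J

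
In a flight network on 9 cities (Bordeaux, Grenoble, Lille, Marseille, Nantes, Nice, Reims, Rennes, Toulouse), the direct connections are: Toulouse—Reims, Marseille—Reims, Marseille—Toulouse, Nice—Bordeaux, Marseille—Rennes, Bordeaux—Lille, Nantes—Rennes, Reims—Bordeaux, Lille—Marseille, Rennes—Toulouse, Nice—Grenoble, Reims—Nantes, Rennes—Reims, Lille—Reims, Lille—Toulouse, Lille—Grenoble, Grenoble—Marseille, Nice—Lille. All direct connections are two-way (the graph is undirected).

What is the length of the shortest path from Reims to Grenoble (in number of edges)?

Distance 0: Reims.
Distance 1: Bordeaux, Lille, Marseille, Nantes, Rennes, Toulouse.
Distance 2: Grenoble, Nice — contains Grenoble.

2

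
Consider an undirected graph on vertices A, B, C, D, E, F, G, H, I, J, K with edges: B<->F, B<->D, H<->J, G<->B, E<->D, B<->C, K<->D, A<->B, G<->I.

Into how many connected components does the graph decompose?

2

From A: component {A, B, C, D, E, F, G, I, K}.
From H: component {H, J}.
That's 2 components.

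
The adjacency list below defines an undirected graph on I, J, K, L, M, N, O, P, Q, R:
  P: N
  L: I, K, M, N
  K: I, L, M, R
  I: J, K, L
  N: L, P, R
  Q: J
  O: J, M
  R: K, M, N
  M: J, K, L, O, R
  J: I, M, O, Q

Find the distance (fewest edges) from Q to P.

Distance 0: Q.
Distance 1: J.
Distance 2: I, M, O.
Distance 3: K, L, R.
Distance 4: N.
Distance 5: P — contains P.

5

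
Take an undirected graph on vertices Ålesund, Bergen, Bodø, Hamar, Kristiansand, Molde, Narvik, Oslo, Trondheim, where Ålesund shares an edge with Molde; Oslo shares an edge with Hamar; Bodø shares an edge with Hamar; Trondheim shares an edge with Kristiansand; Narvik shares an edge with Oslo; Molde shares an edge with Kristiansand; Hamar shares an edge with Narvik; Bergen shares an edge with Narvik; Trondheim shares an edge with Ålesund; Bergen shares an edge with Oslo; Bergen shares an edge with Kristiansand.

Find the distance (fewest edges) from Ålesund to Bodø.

6

Distance 0: Ålesund.
Distance 1: Molde, Trondheim.
Distance 2: Kristiansand.
Distance 3: Bergen.
Distance 4: Narvik, Oslo.
Distance 5: Hamar.
Distance 6: Bodø — contains Bodø.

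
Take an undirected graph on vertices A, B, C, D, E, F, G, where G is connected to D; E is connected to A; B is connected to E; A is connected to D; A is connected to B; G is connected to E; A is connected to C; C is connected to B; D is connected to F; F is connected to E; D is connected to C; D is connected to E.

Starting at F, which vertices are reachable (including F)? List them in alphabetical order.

A, B, C, D, E, F, G

Start at F.
Its neighbours: D, E.
Then their neighbours: A, B, C, G.
Every vertex is now reached.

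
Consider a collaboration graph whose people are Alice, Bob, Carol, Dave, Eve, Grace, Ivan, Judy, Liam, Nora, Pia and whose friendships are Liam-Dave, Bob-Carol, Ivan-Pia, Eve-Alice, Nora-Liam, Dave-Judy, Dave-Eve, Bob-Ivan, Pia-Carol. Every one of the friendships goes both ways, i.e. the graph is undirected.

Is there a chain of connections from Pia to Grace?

Explore from Pia.
Distance 1: reach Carol, Ivan.
Distance 2: reach Bob.
The search is exhausted without reaching Grace; it lies in a different component.

No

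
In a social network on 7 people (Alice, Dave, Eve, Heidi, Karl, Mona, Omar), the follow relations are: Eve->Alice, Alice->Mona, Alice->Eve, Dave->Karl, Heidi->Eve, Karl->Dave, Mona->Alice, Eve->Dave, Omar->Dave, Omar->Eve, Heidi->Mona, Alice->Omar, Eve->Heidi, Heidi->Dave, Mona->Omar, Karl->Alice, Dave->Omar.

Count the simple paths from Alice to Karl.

Alice→Eve→Dave→Karl
Alice→Eve→Heidi→Dave→Karl
Alice→Eve→Heidi→Mona→Omar→Dave→Karl
Alice→Mona→Omar→Dave→Karl
Alice→Mona→Omar→Eve→Dave→Karl
Alice→Mona→Omar→Eve→Heidi→Dave→Karl
Alice→Omar→Dave→Karl
Alice→Omar→Eve→Dave→Karl
Alice→Omar→Eve→Heidi→Dave→Karl

9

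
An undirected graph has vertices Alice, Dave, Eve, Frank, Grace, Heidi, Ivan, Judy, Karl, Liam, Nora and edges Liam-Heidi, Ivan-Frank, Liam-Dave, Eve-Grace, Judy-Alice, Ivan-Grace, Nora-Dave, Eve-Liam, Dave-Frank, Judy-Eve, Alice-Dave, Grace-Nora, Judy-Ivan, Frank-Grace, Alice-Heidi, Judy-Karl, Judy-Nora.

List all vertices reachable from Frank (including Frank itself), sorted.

Start at Frank.
Its neighbours: Dave, Grace, Ivan.
Then their neighbours: Alice, Eve, Judy, Liam, Nora.
Then next layer: Heidi, Karl.
Every vertex is now reached.

Alice, Dave, Eve, Frank, Grace, Heidi, Ivan, Judy, Karl, Liam, Nora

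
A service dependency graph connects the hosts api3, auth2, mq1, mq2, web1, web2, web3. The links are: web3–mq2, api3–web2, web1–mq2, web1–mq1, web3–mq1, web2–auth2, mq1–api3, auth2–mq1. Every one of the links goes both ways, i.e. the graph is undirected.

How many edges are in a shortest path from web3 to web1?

Distance 0: web3.
Distance 1: mq1, mq2.
Distance 2: api3, auth2, web1 — contains web1.

2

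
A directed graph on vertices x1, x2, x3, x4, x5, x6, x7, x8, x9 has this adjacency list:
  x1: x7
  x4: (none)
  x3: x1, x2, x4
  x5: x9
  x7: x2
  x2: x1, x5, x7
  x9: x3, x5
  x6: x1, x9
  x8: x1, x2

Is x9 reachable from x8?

Explore from x8.
Distance 1: reach x1, x2.
Distance 2: reach x5, x7.
Distance 3: reach x9.
Found x9.

Yes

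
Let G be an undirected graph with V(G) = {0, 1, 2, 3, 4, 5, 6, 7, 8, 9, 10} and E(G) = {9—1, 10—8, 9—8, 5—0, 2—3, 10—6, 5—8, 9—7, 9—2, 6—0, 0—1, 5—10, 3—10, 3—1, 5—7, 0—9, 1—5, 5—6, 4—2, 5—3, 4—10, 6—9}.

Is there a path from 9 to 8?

Yes

Explore from 9.
Distance 1: reach 0, 1, 2, 6, 7, 8.
Found 8.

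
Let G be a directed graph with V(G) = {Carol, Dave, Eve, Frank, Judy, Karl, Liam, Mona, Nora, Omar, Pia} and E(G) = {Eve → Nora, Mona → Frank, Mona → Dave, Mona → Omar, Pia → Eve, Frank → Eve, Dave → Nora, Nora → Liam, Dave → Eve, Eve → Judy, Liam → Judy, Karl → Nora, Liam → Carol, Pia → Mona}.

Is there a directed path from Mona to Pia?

No

Explore from Mona.
Distance 1: reach Dave, Frank, Omar.
Distance 2: reach Eve, Nora.
Distance 3: reach Judy, Liam.
Distance 4: reach Carol.
The search from Mona is exhausted; no directed path reaches Pia.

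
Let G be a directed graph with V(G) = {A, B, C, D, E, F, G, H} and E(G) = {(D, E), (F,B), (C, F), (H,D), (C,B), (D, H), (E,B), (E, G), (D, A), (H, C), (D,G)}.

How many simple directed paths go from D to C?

D→H→C

1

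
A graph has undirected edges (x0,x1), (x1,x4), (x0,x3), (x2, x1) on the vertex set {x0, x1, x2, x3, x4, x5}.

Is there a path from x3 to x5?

Explore from x3.
Distance 1: reach x0.
Distance 2: reach x1.
Distance 3: reach x2, x4.
The search is exhausted without reaching x5; it lies in a different component.

No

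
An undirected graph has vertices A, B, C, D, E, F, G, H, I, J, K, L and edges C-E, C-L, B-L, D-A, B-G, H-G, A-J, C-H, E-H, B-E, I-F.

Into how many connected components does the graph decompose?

From A: component {A, D, J}.
From B: component {B, C, E, G, H, L}.
From F: component {F, I}.
From K: component {K}.
That's 4 components.

4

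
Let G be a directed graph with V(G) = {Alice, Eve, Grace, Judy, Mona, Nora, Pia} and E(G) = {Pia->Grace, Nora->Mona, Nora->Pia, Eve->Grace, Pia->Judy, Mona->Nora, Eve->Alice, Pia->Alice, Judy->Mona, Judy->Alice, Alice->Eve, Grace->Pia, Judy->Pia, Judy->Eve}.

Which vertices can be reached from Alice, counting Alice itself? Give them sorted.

Alice, Eve, Grace, Judy, Mona, Nora, Pia

Start at Alice.
Its neighbours: Eve.
Then their neighbours: Grace.
Then next layer: Pia.
Then next layer: Judy.
Then next layer: Mona.
Then next layer: Nora.
Every vertex is now reached.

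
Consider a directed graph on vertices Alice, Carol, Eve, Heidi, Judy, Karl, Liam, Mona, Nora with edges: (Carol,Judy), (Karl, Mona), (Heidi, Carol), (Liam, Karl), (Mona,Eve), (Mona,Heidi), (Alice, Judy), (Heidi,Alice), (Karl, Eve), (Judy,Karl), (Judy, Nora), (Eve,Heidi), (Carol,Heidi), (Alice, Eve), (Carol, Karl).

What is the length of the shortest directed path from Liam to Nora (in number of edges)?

6

Distance 0: Liam.
Distance 1: Karl.
Distance 2: Eve, Mona.
Distance 3: Heidi.
Distance 4: Alice, Carol.
Distance 5: Judy.
Distance 6: Nora — contains Nora.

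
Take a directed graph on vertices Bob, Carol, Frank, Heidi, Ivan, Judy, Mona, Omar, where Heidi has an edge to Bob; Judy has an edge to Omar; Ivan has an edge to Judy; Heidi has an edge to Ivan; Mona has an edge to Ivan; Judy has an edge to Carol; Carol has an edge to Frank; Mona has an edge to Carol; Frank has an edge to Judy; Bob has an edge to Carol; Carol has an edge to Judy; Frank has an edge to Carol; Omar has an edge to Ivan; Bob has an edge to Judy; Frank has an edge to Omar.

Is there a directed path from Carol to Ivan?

Yes

Explore from Carol.
Distance 1: reach Frank, Judy.
Distance 2: reach Omar.
Distance 3: reach Ivan.
Found Ivan.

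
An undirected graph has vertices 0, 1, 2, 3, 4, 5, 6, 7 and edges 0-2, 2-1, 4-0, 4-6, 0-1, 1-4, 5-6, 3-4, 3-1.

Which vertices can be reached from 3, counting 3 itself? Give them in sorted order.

Start at 3.
Its neighbours: 1, 4.
Then their neighbours: 0, 2, 6.
Then next layer: 5.
Nothing further is reachable.

0, 1, 2, 3, 4, 5, 6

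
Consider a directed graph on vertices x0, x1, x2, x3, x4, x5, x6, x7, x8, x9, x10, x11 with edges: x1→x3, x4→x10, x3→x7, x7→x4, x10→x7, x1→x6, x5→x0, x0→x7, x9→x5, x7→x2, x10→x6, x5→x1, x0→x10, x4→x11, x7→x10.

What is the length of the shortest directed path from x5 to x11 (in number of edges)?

4

Distance 0: x5.
Distance 1: x0, x1.
Distance 2: x3, x6, x7, x10.
Distance 3: x2, x4.
Distance 4: x11 — contains x11.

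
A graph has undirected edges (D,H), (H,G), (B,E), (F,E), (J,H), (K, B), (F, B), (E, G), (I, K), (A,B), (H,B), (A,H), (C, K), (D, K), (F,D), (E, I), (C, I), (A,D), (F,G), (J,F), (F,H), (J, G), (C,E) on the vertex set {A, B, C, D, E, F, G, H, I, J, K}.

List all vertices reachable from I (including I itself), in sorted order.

A, B, C, D, E, F, G, H, I, J, K

Start at I.
Its neighbours: C, E, K.
Then their neighbours: B, D, F, G.
Then next layer: A, H, J.
Every vertex is now reached.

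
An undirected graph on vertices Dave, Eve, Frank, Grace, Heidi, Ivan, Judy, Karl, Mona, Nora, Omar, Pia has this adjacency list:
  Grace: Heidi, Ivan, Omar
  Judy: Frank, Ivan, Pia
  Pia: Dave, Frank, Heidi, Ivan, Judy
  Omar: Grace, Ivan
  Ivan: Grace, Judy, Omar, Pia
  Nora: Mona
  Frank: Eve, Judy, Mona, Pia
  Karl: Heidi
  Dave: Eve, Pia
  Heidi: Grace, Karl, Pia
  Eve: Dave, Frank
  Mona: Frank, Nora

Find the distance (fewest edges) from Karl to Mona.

Distance 0: Karl.
Distance 1: Heidi.
Distance 2: Grace, Pia.
Distance 3: Dave, Frank, Ivan, Judy, Omar.
Distance 4: Eve, Mona — contains Mona.

4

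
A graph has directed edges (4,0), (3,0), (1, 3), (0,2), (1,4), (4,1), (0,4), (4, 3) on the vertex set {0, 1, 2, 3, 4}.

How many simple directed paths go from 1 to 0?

1→3→0
1→4→0
1→4→3→0

3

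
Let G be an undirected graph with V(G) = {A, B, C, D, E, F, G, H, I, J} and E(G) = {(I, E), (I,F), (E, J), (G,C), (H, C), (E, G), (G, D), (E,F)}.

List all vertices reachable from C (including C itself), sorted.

C, D, E, F, G, H, I, J

Start at C.
Its neighbours: G, H.
Then their neighbours: D, E.
Then next layer: F, I, J.
Nothing further is reachable.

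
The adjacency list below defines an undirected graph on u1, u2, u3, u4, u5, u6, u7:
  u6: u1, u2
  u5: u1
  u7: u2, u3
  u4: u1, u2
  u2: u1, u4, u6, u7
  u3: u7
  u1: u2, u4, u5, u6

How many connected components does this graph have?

1

From u1: component {u1, u2, u3, u4, u5, u6, u7}.
That's 1 component.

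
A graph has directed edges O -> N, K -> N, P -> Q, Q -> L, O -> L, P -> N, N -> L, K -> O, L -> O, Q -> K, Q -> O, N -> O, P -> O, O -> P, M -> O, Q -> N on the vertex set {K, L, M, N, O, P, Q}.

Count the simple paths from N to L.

N→L
N→O→L
N→O→P→Q→L

3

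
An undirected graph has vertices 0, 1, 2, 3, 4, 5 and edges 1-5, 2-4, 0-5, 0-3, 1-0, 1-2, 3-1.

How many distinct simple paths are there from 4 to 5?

3

4–2–1–0–5
4–2–1–3–0–5
4–2–1–5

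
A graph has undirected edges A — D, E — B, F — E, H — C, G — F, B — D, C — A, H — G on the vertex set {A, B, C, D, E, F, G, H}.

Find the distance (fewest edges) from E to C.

4

Distance 0: E.
Distance 1: B, F.
Distance 2: D, G.
Distance 3: A, H.
Distance 4: C — contains C.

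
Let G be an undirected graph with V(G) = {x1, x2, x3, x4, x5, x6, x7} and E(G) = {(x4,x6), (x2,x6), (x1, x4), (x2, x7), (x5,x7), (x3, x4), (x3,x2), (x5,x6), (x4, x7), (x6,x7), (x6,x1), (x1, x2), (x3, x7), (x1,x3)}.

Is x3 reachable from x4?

Explore from x4.
Distance 1: reach x1, x3, x6, x7.
Found x3.

Yes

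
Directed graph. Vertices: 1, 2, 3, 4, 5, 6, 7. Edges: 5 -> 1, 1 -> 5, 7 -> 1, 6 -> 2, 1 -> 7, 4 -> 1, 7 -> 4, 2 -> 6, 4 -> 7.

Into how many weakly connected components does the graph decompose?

3

From 1: component {1, 4, 5, 7}.
From 2: component {2, 6}.
From 3: component {3}.
That's 3 components.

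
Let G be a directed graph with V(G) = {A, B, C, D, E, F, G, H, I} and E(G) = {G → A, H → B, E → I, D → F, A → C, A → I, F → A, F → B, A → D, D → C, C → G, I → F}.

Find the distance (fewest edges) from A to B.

Distance 0: A.
Distance 1: C, D, I.
Distance 2: F, G.
Distance 3: B — contains B.

3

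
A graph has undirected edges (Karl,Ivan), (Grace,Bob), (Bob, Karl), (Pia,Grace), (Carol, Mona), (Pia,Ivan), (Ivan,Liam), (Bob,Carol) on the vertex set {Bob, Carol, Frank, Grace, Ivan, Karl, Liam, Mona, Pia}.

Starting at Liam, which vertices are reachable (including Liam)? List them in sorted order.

Bob, Carol, Grace, Ivan, Karl, Liam, Mona, Pia

Start at Liam.
Its neighbours: Ivan.
Then their neighbours: Karl, Pia.
Then next layer: Bob, Grace.
Then next layer: Carol.
Then next layer: Mona.
Nothing further is reachable.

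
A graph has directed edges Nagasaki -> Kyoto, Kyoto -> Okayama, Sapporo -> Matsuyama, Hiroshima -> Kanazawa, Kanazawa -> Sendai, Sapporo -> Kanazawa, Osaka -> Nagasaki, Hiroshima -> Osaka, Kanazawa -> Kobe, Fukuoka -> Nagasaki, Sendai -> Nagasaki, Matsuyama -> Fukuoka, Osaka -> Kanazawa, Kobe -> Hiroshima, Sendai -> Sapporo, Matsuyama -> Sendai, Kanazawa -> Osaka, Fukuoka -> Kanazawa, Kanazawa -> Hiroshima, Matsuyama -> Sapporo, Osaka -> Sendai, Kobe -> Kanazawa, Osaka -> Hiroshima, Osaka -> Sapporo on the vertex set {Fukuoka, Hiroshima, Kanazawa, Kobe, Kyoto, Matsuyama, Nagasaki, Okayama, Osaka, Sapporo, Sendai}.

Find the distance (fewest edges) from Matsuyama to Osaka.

3

Distance 0: Matsuyama.
Distance 1: Fukuoka, Sapporo, Sendai.
Distance 2: Kanazawa, Nagasaki.
Distance 3: Hiroshima, Kobe, Kyoto, Osaka — contains Osaka.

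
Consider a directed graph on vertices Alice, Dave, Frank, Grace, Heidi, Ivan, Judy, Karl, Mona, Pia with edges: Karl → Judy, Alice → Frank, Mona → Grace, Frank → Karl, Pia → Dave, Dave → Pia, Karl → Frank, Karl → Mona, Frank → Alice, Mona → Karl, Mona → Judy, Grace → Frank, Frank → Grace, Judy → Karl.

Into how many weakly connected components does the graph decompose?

4

From Alice: component {Alice, Frank, Grace, Judy, Karl, Mona}.
From Dave: component {Dave, Pia}.
From Heidi: component {Heidi}.
From Ivan: component {Ivan}.
That's 4 components.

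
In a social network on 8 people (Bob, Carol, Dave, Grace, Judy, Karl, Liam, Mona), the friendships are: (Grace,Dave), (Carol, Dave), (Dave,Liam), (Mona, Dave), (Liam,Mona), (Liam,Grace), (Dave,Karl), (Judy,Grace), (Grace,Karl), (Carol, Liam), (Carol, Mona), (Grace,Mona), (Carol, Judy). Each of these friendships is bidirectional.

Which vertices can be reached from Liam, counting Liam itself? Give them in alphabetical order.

Start at Liam.
Its neighbours: Carol, Dave, Grace, Mona.
Then their neighbours: Judy, Karl.
Nothing further is reachable.

Carol, Dave, Grace, Judy, Karl, Liam, Mona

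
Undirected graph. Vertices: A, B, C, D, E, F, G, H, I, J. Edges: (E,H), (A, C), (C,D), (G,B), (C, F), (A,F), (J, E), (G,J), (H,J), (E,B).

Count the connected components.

3

From A: component {A, C, D, F}.
From B: component {B, E, G, H, J}.
From I: component {I}.
That's 3 components.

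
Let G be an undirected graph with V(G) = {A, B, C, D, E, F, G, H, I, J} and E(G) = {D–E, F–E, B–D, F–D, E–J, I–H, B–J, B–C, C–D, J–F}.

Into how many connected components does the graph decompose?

From A: component {A}.
From B: component {B, C, D, E, F, J}.
From G: component {G}.
From H: component {H, I}.
That's 4 components.

4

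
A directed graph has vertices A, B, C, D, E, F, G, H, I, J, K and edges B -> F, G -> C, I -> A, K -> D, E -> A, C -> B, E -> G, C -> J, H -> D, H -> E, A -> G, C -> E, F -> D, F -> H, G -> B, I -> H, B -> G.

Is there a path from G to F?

Yes

Explore from G.
Distance 1: reach B, C.
Distance 2: reach E, F, J.
Found F.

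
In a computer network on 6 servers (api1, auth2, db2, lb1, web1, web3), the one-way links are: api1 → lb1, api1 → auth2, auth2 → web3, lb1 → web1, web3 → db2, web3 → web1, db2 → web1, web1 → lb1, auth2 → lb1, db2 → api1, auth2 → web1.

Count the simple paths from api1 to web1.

5

api1→auth2→lb1→web1
api1→auth2→web1
api1→auth2→web3→db2→web1
api1→auth2→web3→web1
api1→lb1→web1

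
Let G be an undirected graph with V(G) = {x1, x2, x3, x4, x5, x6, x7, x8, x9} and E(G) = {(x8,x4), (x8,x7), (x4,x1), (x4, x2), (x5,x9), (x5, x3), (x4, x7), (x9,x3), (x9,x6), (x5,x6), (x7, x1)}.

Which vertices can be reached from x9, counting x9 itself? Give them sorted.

x3, x5, x6, x9

Start at x9.
Its neighbours: x3, x5, x6.
Nothing further is reachable.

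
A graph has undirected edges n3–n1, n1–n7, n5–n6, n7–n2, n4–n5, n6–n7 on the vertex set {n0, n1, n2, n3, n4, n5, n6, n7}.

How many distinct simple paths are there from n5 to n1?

n5–n6–n7–n1

1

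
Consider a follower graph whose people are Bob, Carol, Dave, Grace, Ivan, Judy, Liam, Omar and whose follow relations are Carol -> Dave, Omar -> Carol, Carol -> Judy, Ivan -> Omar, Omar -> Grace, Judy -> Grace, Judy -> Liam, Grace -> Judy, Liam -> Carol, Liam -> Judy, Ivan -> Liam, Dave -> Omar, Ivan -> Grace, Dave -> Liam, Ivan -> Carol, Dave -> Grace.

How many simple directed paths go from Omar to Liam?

Omar→Carol→Dave→Grace→Judy→Liam
Omar→Carol→Dave→Liam
Omar→Carol→Judy→Liam
Omar→Grace→Judy→Liam

4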